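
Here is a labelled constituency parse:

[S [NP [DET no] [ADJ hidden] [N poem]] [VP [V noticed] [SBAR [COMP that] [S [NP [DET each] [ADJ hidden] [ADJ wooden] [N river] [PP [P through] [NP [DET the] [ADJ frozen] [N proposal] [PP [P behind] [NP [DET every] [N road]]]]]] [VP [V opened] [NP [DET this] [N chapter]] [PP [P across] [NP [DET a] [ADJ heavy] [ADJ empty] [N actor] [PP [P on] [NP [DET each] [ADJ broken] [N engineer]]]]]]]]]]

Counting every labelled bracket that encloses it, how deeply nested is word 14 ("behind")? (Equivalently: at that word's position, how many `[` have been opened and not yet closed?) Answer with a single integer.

9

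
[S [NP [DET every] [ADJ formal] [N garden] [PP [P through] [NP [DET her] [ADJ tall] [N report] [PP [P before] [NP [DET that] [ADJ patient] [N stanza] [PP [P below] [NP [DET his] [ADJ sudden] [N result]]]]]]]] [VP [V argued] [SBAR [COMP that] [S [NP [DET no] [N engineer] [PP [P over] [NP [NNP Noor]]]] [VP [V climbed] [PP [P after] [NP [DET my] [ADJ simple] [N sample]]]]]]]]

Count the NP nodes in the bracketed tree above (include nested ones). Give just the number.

Scanning left to right, an opening `[NP` appears at word positions 1, 5, 9, 13, 18, 21, 24 — 7 in total.

7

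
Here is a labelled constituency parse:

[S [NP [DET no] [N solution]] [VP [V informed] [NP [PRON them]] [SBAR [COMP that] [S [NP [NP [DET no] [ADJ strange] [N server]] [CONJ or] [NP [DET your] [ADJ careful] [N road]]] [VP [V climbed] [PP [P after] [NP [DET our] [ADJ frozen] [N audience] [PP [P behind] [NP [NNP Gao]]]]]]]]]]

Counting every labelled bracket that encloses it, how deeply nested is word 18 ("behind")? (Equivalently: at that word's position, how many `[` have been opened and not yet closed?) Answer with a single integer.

9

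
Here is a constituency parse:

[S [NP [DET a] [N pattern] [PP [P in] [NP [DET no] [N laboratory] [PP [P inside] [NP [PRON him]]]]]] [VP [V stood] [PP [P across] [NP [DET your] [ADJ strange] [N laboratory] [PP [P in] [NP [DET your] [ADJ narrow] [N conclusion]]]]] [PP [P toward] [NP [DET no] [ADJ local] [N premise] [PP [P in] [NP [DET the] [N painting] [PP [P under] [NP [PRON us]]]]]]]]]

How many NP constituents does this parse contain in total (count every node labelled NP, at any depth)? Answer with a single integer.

8

Listing each NP by its span: [NP a pattern in no laboratory inside him]; [NP no laboratory inside him]; [NP him]; [NP your strange laboratory in your narrow conclusion]; [NP your narrow conclusion]; [NP no local premise in the painting under us] … — that makes 8.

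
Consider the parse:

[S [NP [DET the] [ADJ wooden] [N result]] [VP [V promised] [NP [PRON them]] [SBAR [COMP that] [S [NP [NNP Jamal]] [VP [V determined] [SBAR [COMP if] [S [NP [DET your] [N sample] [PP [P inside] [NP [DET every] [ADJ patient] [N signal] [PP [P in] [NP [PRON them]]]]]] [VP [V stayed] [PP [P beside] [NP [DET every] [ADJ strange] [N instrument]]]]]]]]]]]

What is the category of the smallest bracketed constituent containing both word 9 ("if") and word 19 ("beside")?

SBAR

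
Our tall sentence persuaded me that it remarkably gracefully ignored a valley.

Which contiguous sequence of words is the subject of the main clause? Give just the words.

our tall sentence

The subject of the main clause is the NP immediately before the verb "persuaded": "our tall sentence".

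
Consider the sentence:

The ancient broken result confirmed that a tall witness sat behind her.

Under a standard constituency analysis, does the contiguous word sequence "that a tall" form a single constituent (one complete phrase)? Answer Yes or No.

No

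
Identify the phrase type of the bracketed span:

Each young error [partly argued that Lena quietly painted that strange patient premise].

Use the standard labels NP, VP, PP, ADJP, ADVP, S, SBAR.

The bracketed span "partly argued that Lena quietly painted that strange patient premise" is headed by "argued", making it a verb phrase (VP).

VP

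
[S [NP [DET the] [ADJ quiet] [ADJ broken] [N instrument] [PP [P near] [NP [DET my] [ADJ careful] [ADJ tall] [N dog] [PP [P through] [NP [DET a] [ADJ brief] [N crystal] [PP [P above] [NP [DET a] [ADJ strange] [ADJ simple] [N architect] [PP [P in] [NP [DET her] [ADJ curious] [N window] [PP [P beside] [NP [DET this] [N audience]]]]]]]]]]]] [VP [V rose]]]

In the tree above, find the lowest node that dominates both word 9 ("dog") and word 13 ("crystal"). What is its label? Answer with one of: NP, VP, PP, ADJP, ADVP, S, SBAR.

Word 9 lies under S → NP → PP → NP → N; word 13 lies under S → NP → PP → NP → PP → NP → N. The lowest shared node is the NP.

NP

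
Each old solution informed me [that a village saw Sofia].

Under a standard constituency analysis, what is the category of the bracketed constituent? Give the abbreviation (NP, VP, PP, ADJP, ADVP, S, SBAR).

SBAR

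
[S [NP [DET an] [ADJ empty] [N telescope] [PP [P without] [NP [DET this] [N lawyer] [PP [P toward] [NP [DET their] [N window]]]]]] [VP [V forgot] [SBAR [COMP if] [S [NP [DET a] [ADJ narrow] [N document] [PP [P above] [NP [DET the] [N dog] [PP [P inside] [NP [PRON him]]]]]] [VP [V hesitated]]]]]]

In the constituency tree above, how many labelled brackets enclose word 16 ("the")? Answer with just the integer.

The word sits inside DET, which is inside NP, inside PP, inside NP, inside S, inside SBAR, inside VP, inside S — 8 brackets in all.

8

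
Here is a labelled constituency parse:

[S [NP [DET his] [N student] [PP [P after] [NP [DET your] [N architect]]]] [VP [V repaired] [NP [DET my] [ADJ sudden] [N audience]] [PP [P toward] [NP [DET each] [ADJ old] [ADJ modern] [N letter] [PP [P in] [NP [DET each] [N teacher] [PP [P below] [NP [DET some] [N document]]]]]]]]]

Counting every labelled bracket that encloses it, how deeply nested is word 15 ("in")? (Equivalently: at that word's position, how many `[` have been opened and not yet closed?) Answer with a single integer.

6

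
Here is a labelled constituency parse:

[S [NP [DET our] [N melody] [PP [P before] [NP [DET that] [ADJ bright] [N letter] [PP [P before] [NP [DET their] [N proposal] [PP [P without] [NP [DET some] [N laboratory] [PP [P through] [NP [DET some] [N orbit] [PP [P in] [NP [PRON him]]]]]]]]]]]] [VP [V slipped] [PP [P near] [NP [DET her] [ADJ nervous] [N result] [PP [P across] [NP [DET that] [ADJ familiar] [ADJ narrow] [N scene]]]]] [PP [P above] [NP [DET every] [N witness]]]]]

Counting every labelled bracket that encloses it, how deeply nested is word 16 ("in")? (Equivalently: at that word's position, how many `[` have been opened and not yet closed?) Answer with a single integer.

12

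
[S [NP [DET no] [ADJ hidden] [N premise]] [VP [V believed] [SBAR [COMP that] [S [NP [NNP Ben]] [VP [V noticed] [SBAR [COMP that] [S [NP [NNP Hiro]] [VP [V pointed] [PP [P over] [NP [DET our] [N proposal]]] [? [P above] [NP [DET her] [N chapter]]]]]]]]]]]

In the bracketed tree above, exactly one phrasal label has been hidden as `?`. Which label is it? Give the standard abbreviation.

PP

The `?` node immediately contains: P 'above', NP. That is the internal structure of a prepositional phrase, so the label is PP.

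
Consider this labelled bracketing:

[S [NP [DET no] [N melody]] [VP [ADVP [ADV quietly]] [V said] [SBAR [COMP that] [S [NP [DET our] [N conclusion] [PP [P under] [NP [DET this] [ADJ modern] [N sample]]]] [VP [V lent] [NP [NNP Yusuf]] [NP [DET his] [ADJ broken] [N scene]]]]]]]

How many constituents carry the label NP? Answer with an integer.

5

Scanning left to right, an opening `[NP` appears at word positions 1, 6, 9, 13, 14 — 5 in total.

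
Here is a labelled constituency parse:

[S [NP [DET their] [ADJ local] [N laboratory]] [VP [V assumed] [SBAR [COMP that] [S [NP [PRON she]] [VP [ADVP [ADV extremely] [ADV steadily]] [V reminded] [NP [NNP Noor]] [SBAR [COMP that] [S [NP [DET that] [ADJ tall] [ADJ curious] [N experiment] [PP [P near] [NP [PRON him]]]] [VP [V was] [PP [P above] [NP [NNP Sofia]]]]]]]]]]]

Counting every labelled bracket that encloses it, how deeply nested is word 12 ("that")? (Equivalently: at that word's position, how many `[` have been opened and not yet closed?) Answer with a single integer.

9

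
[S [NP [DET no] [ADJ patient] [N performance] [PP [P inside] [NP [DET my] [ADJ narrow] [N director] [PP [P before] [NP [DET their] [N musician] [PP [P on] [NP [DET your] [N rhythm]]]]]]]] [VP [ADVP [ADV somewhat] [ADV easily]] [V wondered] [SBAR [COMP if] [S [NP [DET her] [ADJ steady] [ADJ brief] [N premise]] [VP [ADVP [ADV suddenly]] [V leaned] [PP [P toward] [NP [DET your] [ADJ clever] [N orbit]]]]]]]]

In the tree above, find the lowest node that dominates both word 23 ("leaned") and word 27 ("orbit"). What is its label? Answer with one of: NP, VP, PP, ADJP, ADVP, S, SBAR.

VP

Both words fall inside [VP suddenly leaned toward your clever orbit] (words 22–27), and no smaller constituent contains them both. Label: VP.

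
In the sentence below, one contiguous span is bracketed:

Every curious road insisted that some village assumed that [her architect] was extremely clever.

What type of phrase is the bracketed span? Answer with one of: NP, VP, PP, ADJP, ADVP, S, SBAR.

The bracketed span "her architect" is headed by "architect", making it a noun phrase (NP).

NP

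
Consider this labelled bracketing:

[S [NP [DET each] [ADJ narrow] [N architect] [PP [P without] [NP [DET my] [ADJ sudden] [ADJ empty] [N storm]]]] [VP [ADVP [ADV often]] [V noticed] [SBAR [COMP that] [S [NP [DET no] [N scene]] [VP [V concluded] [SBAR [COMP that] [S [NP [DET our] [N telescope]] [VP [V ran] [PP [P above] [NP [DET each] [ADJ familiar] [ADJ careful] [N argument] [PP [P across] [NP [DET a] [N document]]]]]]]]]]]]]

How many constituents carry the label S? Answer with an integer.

Scanning left to right, an opening `[S` appears at word positions 1, 12, 16 — 3 in total.

3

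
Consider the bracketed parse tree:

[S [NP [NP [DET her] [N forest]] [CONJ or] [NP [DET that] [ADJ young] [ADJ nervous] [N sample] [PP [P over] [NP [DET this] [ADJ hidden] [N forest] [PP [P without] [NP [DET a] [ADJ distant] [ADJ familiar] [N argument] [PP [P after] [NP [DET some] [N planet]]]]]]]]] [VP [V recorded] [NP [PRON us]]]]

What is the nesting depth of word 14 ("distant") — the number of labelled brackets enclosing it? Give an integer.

8

Counting open brackets not yet closed at "distant": [S [NP [NP [PP [NP [PP [NP [ADJ = 8.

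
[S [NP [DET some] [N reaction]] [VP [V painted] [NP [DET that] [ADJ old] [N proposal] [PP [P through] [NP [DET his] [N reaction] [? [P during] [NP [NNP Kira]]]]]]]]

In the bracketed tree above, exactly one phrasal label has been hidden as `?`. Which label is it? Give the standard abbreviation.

PP

The `?` node immediately contains: P 'during', NP. That is the internal structure of a prepositional phrase, so the label is PP.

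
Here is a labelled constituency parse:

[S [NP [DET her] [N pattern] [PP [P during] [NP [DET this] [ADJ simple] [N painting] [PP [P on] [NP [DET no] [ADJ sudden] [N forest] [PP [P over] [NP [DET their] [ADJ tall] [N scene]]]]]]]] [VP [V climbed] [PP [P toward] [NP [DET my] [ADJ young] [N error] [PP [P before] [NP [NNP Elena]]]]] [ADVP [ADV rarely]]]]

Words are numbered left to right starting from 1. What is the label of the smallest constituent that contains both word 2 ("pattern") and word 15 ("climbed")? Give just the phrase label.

The smallest bracket enclosing both words is [S her pattern during this simple painting on no sudden forest over their tall scene climbed toward my young error before Elena rarely], so the label is S.

S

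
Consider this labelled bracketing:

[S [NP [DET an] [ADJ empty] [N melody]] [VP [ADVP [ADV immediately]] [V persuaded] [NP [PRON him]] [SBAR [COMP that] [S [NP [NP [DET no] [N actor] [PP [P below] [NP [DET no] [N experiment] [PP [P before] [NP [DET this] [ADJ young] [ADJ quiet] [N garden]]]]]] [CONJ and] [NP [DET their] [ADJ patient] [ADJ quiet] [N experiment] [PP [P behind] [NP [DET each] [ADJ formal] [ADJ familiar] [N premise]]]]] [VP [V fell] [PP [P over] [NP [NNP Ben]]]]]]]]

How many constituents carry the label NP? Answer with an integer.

9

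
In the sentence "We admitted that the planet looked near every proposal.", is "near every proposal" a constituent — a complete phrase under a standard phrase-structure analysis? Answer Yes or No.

"near every proposal" is exactly the prepositional phrase [PP near every proposal], a complete constituent.

Yes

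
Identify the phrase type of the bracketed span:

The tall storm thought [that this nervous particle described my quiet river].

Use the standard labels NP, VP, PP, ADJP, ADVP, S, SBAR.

SBAR

The span is built around the complementizer "that" — a subordinate clause (SBAR).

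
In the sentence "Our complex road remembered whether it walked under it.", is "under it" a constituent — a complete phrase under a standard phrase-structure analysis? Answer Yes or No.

Yes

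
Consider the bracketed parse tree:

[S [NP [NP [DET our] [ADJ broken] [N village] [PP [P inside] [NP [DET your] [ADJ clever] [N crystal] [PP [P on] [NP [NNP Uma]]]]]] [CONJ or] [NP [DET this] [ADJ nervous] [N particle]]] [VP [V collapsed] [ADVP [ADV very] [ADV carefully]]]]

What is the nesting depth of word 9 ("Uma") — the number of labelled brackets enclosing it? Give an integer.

8

The word sits inside NNP, which is inside NP, inside PP, inside NP, inside PP, inside NP, inside NP, inside S — 8 brackets in all.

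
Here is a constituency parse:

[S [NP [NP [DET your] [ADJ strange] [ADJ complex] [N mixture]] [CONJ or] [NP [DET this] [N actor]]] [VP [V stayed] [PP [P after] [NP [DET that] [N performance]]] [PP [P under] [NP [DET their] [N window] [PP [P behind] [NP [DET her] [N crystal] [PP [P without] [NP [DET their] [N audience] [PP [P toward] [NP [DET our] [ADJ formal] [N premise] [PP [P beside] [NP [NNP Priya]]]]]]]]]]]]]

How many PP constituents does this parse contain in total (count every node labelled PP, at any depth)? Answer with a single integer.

6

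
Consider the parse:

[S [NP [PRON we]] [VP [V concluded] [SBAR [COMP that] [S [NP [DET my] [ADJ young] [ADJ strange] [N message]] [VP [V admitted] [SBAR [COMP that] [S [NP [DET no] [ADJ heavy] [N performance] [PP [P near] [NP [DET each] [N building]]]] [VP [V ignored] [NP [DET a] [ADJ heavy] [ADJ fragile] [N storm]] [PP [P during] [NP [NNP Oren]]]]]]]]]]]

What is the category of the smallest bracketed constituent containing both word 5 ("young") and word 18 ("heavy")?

S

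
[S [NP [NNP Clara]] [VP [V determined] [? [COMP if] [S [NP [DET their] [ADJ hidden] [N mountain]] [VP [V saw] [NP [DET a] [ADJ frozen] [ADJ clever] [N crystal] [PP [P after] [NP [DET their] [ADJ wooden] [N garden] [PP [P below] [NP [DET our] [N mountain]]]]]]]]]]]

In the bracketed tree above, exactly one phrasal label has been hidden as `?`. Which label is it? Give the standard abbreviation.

SBAR

A constituent whose immediate children are COMP 'if', S is a subordinate clause: SBAR.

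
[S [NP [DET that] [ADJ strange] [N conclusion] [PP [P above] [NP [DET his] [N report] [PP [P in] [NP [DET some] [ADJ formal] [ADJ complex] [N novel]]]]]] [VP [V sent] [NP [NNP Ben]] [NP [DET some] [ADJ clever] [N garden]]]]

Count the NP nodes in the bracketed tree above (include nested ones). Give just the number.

5

Scanning left to right, an opening `[NP` appears at word positions 1, 5, 8, 13, 14 — 5 in total.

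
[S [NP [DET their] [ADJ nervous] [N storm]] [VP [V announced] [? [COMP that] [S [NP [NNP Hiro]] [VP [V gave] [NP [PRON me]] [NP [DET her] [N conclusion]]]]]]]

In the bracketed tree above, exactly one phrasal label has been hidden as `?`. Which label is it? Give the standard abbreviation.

SBAR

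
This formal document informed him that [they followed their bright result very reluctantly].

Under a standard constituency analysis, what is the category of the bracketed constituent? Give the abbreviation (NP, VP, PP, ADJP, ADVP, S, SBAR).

The bracketed span "they followed their bright result very reluctantly" is headed by "followed", making it a clause (S).

S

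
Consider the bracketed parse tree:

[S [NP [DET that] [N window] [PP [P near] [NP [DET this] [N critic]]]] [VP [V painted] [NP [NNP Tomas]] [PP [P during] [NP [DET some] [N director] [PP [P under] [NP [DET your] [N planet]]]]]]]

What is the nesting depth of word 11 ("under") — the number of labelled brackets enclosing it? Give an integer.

Path from the root down to the word: S → VP → PP → NP → PP → P. That is 6 enclosing brackets.

6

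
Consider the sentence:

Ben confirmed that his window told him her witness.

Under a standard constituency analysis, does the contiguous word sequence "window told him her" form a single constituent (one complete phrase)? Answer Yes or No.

No

The smallest constituent containing the whole sequence is the clause [S his window told him her witness], but the sequence is only part of it — it straddles the boundary between noun phrase "his window" and verb phrase "told him her witness".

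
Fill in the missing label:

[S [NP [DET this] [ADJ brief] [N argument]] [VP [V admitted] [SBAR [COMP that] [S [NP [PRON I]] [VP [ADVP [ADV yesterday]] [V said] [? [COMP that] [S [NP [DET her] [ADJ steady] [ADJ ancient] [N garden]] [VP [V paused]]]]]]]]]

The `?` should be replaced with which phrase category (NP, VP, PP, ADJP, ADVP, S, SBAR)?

SBAR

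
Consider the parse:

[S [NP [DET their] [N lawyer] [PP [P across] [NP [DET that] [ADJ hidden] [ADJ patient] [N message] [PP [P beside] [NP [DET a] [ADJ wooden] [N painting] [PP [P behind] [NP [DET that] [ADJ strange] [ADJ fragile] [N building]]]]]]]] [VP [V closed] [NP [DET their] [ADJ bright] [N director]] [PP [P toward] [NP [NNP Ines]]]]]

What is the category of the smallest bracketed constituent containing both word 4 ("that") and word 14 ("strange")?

Both words fall inside [NP that hidden patient message beside a wooden painting behind that strange fragile building] (words 4–16), and no smaller constituent contains them both. Label: NP.

NP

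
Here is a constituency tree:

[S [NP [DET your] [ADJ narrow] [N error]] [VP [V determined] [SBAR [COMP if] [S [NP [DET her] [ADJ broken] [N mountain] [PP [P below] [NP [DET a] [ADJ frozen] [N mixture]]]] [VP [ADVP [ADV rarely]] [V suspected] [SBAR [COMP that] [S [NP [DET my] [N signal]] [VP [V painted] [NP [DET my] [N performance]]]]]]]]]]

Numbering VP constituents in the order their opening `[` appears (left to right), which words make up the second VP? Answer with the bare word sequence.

rarely suspected that my signal painted my performance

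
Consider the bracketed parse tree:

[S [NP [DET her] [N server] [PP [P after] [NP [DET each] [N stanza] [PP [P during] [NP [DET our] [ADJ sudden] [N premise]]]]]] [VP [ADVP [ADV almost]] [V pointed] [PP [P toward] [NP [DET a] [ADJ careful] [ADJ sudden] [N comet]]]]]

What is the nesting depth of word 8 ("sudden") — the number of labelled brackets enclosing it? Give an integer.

7

Counting open brackets not yet closed at "sudden": [S [NP [PP [NP [PP [NP [ADJ = 7.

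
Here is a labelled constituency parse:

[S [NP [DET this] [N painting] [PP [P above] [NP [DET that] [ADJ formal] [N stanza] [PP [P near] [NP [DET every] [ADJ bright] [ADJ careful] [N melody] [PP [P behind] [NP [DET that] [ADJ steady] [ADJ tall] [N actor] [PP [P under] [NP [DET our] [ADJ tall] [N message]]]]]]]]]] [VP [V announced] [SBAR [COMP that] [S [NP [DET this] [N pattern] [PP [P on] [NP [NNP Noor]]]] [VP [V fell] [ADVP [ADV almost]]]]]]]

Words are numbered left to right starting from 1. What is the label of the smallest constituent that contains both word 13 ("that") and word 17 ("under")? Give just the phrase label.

The smallest bracket enclosing both words is [NP that steady tall actor under our tall message], so the label is NP.

NP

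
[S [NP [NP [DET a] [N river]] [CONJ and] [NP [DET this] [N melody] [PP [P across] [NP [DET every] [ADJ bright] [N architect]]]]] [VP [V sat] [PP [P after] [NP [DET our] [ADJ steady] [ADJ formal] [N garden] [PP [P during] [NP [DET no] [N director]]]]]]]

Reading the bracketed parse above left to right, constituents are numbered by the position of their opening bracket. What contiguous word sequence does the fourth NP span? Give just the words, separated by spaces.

every bright architect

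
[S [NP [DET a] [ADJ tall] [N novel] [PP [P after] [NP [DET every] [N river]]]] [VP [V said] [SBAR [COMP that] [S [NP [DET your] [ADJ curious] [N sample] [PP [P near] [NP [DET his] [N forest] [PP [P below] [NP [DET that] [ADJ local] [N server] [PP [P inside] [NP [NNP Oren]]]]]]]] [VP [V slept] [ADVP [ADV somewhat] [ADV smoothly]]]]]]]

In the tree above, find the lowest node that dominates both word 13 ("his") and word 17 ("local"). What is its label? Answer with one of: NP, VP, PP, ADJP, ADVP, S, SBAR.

NP

The smallest bracket enclosing both words is [NP his forest below that local server inside Oren], so the label is NP.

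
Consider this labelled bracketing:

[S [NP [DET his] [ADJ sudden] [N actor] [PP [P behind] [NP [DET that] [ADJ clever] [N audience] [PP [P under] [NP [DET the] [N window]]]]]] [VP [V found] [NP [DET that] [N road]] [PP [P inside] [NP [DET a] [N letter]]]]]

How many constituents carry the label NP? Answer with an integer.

The NP constituents are: [NP his sudden actor behind that clever audience under the window]; [NP that clever audience under the window]; [NP the window]; [NP that road]; [NP a letter]. Total: 5.

5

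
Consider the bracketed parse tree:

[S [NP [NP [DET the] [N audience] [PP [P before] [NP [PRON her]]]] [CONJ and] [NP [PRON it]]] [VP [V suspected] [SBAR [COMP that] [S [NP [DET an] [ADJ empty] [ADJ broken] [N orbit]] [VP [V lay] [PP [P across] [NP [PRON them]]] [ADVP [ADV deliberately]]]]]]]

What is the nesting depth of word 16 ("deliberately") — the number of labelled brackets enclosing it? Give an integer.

7

Counting open brackets not yet closed at "deliberately": [S [VP [SBAR [S [VP [ADVP [ADV = 7.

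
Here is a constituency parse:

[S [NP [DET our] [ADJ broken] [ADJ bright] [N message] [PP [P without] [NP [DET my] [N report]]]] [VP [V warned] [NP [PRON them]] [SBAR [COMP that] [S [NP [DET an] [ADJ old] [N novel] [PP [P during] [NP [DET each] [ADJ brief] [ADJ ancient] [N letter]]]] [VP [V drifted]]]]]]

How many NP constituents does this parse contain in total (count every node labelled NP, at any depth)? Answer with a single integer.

Listing each NP by its span: [NP our broken bright message without my report]; [NP my report]; [NP them]; [NP an old novel during each brief ancient letter]; [NP each brief ancient letter] — that makes 5.

5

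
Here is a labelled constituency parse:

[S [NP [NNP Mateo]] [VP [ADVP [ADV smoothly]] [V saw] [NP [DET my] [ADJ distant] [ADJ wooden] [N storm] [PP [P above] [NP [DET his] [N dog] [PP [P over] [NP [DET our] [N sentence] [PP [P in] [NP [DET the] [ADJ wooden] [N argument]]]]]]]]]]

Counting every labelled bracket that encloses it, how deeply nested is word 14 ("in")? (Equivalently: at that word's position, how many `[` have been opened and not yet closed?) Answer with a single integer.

9

Counting open brackets not yet closed at "in": [S [VP [NP [PP [NP [PP [NP [PP [P = 9.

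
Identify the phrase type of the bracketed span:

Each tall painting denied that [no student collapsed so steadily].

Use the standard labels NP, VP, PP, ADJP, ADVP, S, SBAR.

The bracketed span "no student collapsed so steadily" is headed by "collapsed", making it a clause (S).

S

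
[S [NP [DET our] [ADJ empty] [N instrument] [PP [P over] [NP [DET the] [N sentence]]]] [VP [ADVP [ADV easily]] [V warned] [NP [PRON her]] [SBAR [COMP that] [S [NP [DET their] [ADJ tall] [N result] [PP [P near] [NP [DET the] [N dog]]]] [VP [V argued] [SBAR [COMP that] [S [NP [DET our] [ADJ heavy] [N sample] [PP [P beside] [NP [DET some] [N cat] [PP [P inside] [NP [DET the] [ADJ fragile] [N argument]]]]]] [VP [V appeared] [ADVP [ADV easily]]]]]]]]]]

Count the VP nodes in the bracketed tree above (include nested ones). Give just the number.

3

Scanning left to right, an opening `[VP` appears at word positions 7, 17, 29 — 3 in total.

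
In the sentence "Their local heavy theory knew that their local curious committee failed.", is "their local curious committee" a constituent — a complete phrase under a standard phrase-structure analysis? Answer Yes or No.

The sequence corresponds to a single NP node — the noun phrase "their local curious committee".

Yes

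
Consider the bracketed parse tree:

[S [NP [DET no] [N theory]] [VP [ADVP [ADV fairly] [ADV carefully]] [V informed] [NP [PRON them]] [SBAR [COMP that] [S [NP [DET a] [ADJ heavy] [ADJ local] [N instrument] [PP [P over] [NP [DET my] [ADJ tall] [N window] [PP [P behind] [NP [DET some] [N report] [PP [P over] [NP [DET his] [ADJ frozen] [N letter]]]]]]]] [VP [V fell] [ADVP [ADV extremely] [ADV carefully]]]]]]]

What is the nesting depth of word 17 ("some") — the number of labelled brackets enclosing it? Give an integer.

The word sits inside DET, which is inside NP, inside PP, inside NP, inside PP, inside NP, inside S, inside SBAR, inside VP, inside S — 10 brackets in all.

10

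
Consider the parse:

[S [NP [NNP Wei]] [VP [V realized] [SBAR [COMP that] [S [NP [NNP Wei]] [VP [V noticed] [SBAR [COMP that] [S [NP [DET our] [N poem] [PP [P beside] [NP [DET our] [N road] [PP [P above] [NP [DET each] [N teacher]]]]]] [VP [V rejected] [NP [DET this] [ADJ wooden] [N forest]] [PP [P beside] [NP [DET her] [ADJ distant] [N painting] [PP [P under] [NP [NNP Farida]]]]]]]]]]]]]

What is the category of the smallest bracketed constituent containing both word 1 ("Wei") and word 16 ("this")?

Word 1 lies under S → NP → NNP; word 16 lies under S → VP → SBAR → S → VP → SBAR → S → VP → NP → DET. The lowest shared node is the S.

S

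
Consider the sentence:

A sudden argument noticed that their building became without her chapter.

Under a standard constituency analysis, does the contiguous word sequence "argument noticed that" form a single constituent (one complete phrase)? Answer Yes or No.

No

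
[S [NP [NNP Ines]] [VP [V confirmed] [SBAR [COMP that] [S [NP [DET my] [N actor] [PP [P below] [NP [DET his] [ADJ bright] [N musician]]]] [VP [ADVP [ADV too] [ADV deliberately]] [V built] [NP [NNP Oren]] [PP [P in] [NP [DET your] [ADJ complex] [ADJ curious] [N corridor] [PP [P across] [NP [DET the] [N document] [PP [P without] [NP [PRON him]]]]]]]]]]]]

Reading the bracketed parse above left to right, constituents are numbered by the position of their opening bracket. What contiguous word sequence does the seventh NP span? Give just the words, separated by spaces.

In left-to-right order the NP constituents are "Ines"; "my actor below his bright musician"; "his bright musician"; "Oren"; "your complex curious corridor across the document without him"; "the document without him"; "him". Number 7 is "him".

him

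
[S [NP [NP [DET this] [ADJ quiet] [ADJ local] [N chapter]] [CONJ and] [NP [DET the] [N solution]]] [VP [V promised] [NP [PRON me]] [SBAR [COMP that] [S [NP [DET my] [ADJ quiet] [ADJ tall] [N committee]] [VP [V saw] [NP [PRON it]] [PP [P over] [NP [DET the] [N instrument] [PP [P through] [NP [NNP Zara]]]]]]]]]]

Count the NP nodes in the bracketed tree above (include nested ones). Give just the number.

The NP constituents are: [NP this quiet local chapter and the solution]; [NP this quiet local chapter]; [NP the solution]; [NP me]; [NP my quiet tall committee]; [NP it] …. Total: 8.

8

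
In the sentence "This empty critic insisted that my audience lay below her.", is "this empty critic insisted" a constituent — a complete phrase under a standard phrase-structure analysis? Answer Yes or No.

No

The sequence begins inside the noun phrase "this empty critic" and ends inside the verb phrase "insisted that my audience lay below her"; it crosses a phrase boundary, so no single node in the tree spans exactly those words.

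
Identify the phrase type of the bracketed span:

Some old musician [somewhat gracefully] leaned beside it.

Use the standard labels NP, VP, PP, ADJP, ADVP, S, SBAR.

The bracketed span "somewhat gracefully" is headed by "gracefully", making it an adverb phrase (ADVP).

ADVP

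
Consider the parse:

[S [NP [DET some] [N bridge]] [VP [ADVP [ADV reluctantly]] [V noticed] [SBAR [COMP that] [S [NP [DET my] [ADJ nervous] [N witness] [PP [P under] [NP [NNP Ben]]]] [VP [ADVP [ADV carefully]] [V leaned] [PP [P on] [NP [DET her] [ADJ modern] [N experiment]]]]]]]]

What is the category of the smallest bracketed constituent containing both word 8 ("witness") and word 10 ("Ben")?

NP

The smallest bracket enclosing both words is [NP my nervous witness under Ben], so the label is NP.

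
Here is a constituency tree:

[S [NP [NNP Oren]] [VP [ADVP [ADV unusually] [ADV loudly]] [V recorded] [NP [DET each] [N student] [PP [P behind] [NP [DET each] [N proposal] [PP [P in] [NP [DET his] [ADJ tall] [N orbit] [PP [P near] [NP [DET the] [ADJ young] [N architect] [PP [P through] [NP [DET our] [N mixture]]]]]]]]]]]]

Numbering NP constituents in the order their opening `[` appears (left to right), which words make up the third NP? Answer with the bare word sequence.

each proposal in his tall orbit near the young architect through our mixture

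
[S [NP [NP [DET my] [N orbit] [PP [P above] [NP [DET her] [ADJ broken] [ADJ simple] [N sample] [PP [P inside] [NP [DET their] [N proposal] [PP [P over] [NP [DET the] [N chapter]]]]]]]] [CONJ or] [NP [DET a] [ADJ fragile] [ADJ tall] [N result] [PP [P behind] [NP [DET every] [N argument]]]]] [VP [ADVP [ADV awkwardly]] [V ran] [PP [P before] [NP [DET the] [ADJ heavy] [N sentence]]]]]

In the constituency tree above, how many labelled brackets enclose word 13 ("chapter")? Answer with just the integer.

10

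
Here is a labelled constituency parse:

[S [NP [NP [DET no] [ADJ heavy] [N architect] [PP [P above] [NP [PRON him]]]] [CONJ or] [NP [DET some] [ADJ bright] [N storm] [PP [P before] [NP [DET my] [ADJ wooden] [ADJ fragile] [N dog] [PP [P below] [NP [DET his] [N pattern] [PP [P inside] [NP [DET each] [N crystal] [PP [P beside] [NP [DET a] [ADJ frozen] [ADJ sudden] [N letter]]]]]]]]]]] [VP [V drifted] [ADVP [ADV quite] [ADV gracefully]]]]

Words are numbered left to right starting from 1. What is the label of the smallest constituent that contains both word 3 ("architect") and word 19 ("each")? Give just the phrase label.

Both words fall inside [NP no heavy architect above him or some bright storm before my wooden fragile dog below his pattern inside each crystal beside a frozen sudden letter] (words 1–25), and no smaller constituent contains them both. Label: NP.

NP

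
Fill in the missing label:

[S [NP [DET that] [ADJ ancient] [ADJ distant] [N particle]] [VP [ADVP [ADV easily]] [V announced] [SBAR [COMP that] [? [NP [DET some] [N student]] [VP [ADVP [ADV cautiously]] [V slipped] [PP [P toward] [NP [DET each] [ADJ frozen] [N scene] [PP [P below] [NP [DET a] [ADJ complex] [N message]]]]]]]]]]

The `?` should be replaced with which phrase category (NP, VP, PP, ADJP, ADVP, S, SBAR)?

Looking at what the `?` directly dominates — NP, VP — this is a clause (S).

S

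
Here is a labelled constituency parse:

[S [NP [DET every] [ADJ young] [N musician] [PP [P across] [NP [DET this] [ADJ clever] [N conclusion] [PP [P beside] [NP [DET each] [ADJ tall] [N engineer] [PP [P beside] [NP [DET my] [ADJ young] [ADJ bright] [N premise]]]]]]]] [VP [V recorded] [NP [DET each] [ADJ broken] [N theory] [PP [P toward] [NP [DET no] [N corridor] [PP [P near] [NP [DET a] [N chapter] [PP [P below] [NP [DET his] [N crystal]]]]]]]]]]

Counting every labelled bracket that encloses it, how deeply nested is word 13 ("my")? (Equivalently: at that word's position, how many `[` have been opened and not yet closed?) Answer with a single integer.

Path from the root down to the word: S → NP → PP → NP → PP → NP → PP → NP → DET. That is 9 enclosing brackets.

9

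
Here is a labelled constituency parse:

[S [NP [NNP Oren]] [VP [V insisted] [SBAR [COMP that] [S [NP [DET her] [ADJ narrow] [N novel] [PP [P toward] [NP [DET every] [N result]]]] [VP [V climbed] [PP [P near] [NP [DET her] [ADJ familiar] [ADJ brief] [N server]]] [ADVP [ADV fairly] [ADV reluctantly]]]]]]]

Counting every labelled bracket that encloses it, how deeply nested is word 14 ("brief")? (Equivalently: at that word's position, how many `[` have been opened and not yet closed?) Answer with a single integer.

8

Path from the root down to the word: S → VP → SBAR → S → VP → PP → NP → ADJ. That is 8 enclosing brackets.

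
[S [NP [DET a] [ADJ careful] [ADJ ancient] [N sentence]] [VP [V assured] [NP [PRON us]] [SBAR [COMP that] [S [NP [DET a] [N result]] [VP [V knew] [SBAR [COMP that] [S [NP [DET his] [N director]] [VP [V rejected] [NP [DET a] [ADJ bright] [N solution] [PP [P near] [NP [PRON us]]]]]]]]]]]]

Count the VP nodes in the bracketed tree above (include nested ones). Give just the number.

3

Scanning left to right, an opening `[VP` appears at word positions 5, 10, 14 — 3 in total.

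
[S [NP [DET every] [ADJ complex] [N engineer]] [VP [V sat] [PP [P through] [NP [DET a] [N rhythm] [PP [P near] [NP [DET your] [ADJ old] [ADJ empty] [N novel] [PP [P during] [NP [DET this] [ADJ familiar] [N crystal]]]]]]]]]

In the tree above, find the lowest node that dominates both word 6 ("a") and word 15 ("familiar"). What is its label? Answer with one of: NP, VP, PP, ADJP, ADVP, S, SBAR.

NP

Word 6 lies under S → VP → PP → NP → DET; word 15 lies under S → VP → PP → NP → PP → NP → PP → NP → ADJ. The lowest shared node is the NP.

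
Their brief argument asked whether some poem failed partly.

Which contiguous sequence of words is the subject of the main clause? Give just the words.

their brief argument

In the main clause the verb is "asked"; the NP preceding it, "their brief argument", is the subject.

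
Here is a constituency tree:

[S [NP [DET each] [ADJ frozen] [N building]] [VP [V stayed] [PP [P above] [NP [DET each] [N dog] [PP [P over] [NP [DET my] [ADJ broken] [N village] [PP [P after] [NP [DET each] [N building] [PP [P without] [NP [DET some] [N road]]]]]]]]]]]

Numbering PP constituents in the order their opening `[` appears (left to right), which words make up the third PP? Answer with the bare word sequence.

Opening `[PP` markers occur at word positions 5, 8, 12, 15; the third of these opens the constituent [PP after each building without some road].

after each building without some road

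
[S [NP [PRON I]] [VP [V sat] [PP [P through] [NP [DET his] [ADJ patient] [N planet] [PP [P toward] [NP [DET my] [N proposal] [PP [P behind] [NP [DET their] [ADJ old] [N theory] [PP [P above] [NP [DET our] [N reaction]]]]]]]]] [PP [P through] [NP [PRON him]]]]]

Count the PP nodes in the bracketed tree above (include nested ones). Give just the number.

5

Listing each PP by its span: [PP through his patient planet toward my proposal behind their old theory above our reaction]; [PP toward my proposal behind their old theory above our reaction]; [PP behind their old theory above our reaction]; [PP above our reaction]; [PP through him] — that makes 5.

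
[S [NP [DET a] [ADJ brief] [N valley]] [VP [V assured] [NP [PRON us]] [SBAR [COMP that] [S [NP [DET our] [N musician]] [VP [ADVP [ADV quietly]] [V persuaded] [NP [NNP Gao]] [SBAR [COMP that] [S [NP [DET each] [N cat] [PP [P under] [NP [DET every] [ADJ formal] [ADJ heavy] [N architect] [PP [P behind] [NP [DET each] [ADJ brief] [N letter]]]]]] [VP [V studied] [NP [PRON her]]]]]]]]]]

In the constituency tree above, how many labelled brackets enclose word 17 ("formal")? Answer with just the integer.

11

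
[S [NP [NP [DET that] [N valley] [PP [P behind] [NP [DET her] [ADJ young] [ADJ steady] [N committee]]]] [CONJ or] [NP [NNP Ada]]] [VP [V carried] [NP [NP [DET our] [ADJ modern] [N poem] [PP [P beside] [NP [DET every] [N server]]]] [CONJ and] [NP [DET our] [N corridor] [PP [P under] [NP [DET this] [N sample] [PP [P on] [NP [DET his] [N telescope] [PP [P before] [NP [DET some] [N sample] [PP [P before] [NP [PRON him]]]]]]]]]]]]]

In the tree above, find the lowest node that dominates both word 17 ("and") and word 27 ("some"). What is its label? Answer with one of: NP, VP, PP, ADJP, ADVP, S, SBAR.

NP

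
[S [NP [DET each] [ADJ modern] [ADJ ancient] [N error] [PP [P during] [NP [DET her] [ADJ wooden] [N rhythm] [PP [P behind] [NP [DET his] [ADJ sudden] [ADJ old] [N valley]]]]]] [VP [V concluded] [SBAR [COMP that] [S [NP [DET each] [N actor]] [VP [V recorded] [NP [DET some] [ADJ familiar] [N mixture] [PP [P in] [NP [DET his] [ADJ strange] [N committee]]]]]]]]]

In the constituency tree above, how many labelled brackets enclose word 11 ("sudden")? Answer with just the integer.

Counting open brackets not yet closed at "sudden": [S [NP [PP [NP [PP [NP [ADJ = 7.

7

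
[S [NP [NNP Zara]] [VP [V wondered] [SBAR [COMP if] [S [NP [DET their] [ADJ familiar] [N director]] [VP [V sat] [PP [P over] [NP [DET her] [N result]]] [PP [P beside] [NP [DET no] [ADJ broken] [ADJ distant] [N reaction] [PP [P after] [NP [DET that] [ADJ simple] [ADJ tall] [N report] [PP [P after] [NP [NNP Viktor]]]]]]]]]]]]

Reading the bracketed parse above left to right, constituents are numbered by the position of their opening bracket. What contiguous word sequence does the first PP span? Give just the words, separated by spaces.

over her result

Opening `[PP` markers occur at word positions 8, 11, 16, 21; the first of these opens the constituent [PP over her result].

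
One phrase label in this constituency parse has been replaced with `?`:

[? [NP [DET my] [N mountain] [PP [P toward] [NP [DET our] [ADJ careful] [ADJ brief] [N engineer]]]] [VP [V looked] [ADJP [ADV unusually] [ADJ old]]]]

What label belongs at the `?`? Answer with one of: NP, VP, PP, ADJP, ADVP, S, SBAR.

The `?` node immediately contains: NP, VP. That is the internal structure of a clause, so the label is S.

S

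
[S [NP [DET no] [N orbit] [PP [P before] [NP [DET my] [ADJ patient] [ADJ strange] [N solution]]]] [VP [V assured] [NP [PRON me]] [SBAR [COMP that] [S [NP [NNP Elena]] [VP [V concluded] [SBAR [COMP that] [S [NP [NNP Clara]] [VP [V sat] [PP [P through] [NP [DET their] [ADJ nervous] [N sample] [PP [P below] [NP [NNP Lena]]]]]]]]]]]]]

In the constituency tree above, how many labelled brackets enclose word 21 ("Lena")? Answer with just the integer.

13

Path from the root down to the word: S → VP → SBAR → S → VP → SBAR → S → VP → PP → NP → PP → NP → NNP. That is 13 enclosing brackets.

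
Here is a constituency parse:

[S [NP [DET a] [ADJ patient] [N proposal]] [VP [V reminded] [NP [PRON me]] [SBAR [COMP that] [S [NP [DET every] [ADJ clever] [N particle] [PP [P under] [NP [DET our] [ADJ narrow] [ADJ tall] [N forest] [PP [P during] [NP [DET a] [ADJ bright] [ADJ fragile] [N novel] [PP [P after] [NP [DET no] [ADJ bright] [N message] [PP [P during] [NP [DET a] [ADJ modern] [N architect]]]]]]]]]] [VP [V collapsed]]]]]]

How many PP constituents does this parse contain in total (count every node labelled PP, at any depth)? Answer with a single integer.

4

The PP constituents are: [PP under our narrow tall forest during a bright fragile novel after no bright message during a modern architect]; [PP during a bright fragile novel after no bright message during a modern architect]; [PP after no bright message during a modern architect]; [PP during a modern architect]. Total: 4.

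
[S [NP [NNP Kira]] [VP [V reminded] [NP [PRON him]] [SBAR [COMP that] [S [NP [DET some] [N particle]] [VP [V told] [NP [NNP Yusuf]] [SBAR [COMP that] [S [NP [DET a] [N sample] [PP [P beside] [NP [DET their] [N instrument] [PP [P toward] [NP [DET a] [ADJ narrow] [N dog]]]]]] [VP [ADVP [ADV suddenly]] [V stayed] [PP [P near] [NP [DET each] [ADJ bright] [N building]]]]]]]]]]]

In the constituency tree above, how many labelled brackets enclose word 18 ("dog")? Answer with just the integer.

The word sits inside N, which is inside NP, inside PP, inside NP, inside PP, inside NP, inside S, inside SBAR, inside VP, inside S, inside SBAR, inside VP, inside S — 13 brackets in all.

13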